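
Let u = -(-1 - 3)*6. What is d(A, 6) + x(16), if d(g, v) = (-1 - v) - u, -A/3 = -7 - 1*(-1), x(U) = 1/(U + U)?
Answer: -991/32 ≈ -30.969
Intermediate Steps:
x(U) = 1/(2*U)
u = 24 (u = -1*(-4)*6 = 4*6 = 24)
A = 18 (A = -3*(-7 - 1*(-1)) = -3*(-7 + 1) = -3*(-6) = 18)
d(g, v) = -25 - v (d(g, v) = (-1 - v) - 1*24 = (-1 - v) - 24 = -25 - v)
d(A, 6) + x(16) = (-25 - 1*6) + (½)/16 = (-25 - 6) + (½)*(1/16) = -31 + 1/32 = -991/32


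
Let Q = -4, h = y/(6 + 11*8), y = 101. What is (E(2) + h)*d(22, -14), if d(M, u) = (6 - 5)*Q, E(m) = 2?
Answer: -578/47 ≈ -12.298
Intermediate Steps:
h = 101/94 (h = 101/(6 + 11*8) = 101/(6 + 88) = 101/94 ≈ 1.0745)
d(M, u) = -4 (d(M, u) = (6 - 5)*(-4) = 1*(-4) = -4)
(E(2) + h)*d(22, -14) = (2 + 101/94)*(-4) = (289/94)*(-4) = -578/47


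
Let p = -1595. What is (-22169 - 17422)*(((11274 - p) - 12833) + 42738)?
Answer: -1693465434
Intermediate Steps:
(-22169 - 17422)*(((11274 - p) - 12833) + 42738) = (-22169 - 17422)*(((11274 - 1*(-1595)) - 12833) + 42738) = -39591*(((11274 + 1595) - 12833) + 42738) = -39591*((12869 - 12833) + 42738) = -39591*(36 + 42738) = -39591*42774 = -1693465434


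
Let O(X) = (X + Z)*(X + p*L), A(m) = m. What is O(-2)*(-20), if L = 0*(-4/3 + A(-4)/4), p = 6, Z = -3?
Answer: -200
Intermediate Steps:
L = 0 (L = 0*(-4/3 - 4/4) = 0*(-4*⅓ - 4*¼) = 0*(-4/3 - 1) = 0*(-7/3) = 0)
O(X) = X*(-3 + X) (O(X) = (X - 3)*(X + 6*0) = (-3 + X)*(X + 0) = (-3 + X)*X = X*(-3 + X))
O(-2)*(-20) = -2*(-3 - 2)*(-20) = -2*(-5)*(-20) = 10*(-20) = -200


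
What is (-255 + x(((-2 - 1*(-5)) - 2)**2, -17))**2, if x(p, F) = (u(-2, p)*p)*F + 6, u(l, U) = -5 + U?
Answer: 32761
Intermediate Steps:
x(p, F) = 6 + F*p*(-5 + p) (x(p, F) = ((-5 + p)*p)*F + 6 = (p*(-5 + p))*F + 6 = F*p*(-5 + p) + 6 = 6 + F*p*(-5 + p))
(-255 + x(((-2 - 1*(-5)) - 2)**2, -17))**2 = (-255 + (6 - 17*((-2 - 1*(-5)) - 2)**2*(-5 + ((-2 - 1*(-5)) - 2)**2)))**2 = (-255 + (6 - 17*((-2 + 5) - 2)**2*(-5 + ((-2 + 5) - 2)**2)))**2 = (-255 + (6 - 17*(3 - 2)**2*(-5 + (3 - 2)**2)))**2 = (-255 + (6 - 17*1**2*(-5 + 1**2)))**2 = (-255 + (6 - 17*1*(-5 + 1)))**2 = (-255 + (6 - 17*1*(-4)))**2 = (-255 + (6 + 68))**2 = (-255 + 74)**2 = (-181)**2 = 32761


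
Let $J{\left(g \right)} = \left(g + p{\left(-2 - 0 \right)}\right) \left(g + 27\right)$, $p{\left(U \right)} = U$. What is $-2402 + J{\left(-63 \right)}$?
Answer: $-62$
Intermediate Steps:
$J{\left(g \right)} = \left(-2 + g\right) \left(27 + g\right)$ ($J{\left(g \right)} = \left(g - 2\right) \left(g + 27\right) = \left(g + \left(-2 + 0\right)\right) \left(27 + g\right) = \left(g - 2\right) \left(27 + g\right) = \left(-2 + g\right) \left(27 + g\right)$)
$-2402 + J{\left(-63 \right)} = -2402 + \left(-54 + \left(-63\right)^{2} + 25 \left(-63\right)\right) = -2402 - -2340 = -2402 + 2340 = -62$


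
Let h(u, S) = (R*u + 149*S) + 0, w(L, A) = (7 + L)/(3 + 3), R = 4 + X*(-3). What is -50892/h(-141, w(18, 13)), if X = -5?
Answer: 305352/12349 ≈ 24.727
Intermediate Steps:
R = 19 (R = 4 - 5*(-3) = 4 + 15 = 19)
w(L, A) = 7/6 + L/6 (w(L, A) = (7 + L)/6 = (7 + L)*(⅙) = 7/6 + L/6)
h(u, S) = 19*u + 149*S (h(u, S) = (19*u + 149*S) + 0 = 19*u + 149*S)
-50892/h(-141, w(18, 13)) = -50892/(19*(-141) + 149*(7/6 + (⅙)*18)) = -50892/(-2679 + 149*(7/6 + 3)) = -50892/(-2679 + 149*(25/6)) = -50892/(-2679 + 3725/6) = -50892/(-12349/6) = -50892*(-6/12349) = 305352/12349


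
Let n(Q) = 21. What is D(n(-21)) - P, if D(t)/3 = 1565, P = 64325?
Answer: -59630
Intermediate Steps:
D(t) = 4695 (D(t) = 3*1565 = 4695)
D(n(-21)) - P = 4695 - 1*64325 = 4695 - 64325 = -59630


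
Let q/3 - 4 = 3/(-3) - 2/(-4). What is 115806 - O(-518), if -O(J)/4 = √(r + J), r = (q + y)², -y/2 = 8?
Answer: 115806 + 2*I*√1951 ≈ 1.1581e+5 + 88.34*I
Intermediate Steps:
y = -16 (y = -2*8 = -16)
q = 21/2 (q = 12 + 3*(3/(-3) - 2/(-4)) = 12 + 3*(3*(-⅓) - 2*(-¼)) = 12 + 3*(-1 + ½) = 12 + 3*(-½) = 12 - 3/2 = 21/2 ≈ 10.500)
r = 121/4 (r = (21/2 - 16)² = (-11/2)² = 121/4 ≈ 30.250)
O(J) = -4*√(121/4 + J)
115806 - O(-518) = 115806 - (-2)*√(121 + 4*(-518)) = 115806 - (-2)*√(121 - 2072) = 115806 - (-2)*√(-1951) = 115806 - (-2)*I*√1951 = 115806 + 2*I*√1951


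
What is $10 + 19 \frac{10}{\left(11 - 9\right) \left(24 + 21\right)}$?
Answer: $\frac{109}{9} \approx 12.111$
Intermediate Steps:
$10 + 19 \frac{10}{\left(11 - 9\right) \left(24 + 21\right)} = 10 + 19 \frac{10}{2 \cdot 45} = 10 + 19 \cdot \frac{10}{90} = 10 + 19 \cdot 10 \cdot \frac{1}{90} = 10 + 19 \cdot \frac{1}{9} = 10 + \frac{19}{9} = \frac{109}{9}$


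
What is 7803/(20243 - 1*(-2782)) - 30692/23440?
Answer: -8729683/8995100 ≈ -0.97049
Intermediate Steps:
7803/(20243 - 1*(-2782)) - 30692/23440 = 7803/(20243 + 2782) - 30692*1/23440 = 7803/23025 - 7673/5860 = 7803*(1/23025) - 7673/5860 = 2601/7675 - 7673/5860 = -8729683/8995100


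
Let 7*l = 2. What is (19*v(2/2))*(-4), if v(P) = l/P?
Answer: -152/7 ≈ -21.714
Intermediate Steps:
l = 2/7 (l = (⅐)*2 = 2/7 ≈ 0.28571)
v(P) = 2/(7*P)
(19*v(2/2))*(-4) = (19*(2/(7*((2/2)))))*(-4) = (19*(2/(7*((2*(½))))))*(-4) = (19*((2/7)/1))*(-4) = (19*((2/7)*1))*(-4) = (19*(2/7))*(-4) = (38/7)*(-4) = -152/7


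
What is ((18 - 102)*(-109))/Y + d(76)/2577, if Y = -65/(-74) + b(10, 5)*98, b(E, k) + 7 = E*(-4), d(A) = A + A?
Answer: -564744160/292729161 ≈ -1.9292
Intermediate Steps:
d(A) = 2*A
b(E, k) = -7 - 4*E (b(E, k) = -7 + E*(-4) = -7 - 4*E)
Y = -340779/74 (Y = -65/(-74) + (-7 - 4*10)*98 = -65*(-1/74) + (-7 - 40)*98 = 65/74 - 47*98 = 65/74 - 4606 = -340779/74 ≈ -4605.1)
((18 - 102)*(-109))/Y + d(76)/2577 = ((18 - 102)*(-109))/(-340779/74) + (2*76)/2577 = -84*(-109)*(-74/340779) + 152*(1/2577) = 9156*(-74/340779) + 152/2577 = -225848/113593 + 152/2577 = -564744160/292729161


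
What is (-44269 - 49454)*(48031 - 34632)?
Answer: -1255794477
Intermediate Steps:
(-44269 - 49454)*(48031 - 34632) = -93723*13399 = -1255794477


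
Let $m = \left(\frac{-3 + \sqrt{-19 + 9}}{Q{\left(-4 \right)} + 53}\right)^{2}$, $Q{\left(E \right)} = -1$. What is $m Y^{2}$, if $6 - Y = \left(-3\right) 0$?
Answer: $\frac{9 \left(3 - i \sqrt{10}\right)^{2}}{676} \approx -0.013314 - 0.25261 i$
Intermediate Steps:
$Y = 6$ ($Y = 6 - \left(-3\right) 0 = 6 - 0 = 6 + 0 = 6$)
$m = \left(- \frac{3}{52} + \frac{i \sqrt{10}}{52}\right)^{2}$ ($m = \left(\frac{-3 + \sqrt{-19 + 9}}{-1 + 53}\right)^{2} = \left(\frac{-3 + \sqrt{-10}}{52}\right)^{2} = \left(\left(-3 + i \sqrt{10}\right) \frac{1}{52}\right)^{2} = \left(- \frac{3}{52} + \frac{i \sqrt{10}}{52}\right)^{2} \approx -0.00036982 - 0.0070169 i$)
$m Y^{2} = \frac{\left(3 - i \sqrt{10}\right)^{2}}{2704} \cdot 6^{2} = \frac{\left(3 - i \sqrt{10}\right)^{2}}{2704} \cdot 36 = \frac{9 \left(3 - i \sqrt{10}\right)^{2}}{676}$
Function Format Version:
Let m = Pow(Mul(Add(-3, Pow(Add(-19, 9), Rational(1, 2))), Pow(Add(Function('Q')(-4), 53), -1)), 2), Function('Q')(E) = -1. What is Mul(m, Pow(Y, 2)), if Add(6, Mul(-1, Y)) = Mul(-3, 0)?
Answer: Mul(Rational(9, 676), Pow(Add(3, Mul(-1, I, Pow(10, Rational(1, 2)))), 2)) ≈ Add(-0.013314, Mul(-0.25261, I))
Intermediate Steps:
Y = 6 (Y = Add(6, Mul(-1, Mul(-3, 0))) = Add(6, Mul(-1, 0)) = Add(6, 0) = 6)
m = Pow(Add(Rational(-3, 52), Mul(Rational(1, 52), I, Pow(10, Rational(1, 2)))), 2) (m = Pow(Mul(Add(-3, Pow(Add(-19, 9), Rational(1, 2))), Pow(Add(-1, 53), -1)), 2) = Pow(Mul(Add(-3, Pow(-10, Rational(1, 2))), Pow(52, -1)), 2) = Pow(Mul(Add(-3, Mul(I, Pow(10, Rational(1, 2)))), Rational(1, 52)), 2) = Pow(Add(Rational(-3, 52), Mul(Rational(1, 52), I, Pow(10, Rational(1, 2)))), 2) ≈ Add(-0.00036982, Mul(-0.0070169, I)))
Mul(m, Pow(Y, 2)) = Mul(Mul(Rational(1, 2704), Pow(Add(3, Mul(-1, I, Pow(10, Rational(1, 2)))), 2)), Pow(6, 2)) = Mul(Mul(Rational(1, 2704), Pow(Add(3, Mul(-1, I, Pow(10, Rational(1, 2)))), 2)), 36) = Mul(Rational(9, 676), Pow(Add(3, Mul(-1, I, Pow(10, Rational(1, 2)))), 2))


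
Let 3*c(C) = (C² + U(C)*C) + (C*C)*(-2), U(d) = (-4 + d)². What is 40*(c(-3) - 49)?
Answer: -4040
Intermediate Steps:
c(C) = -C²/3 + C*(-4 + C)²/3 (c(C) = ((C² + (-4 + C)²*C) + (C*C)*(-2))/3 = ((C² + C*(-4 + C)²) + C²*(-2))/3 = ((C² + C*(-4 + C)²) - 2*C²)/3 = (-C² + C*(-4 + C)²)/3 = -C²/3 + C*(-4 + C)²/3)
40*(c(-3) - 49) = 40*(-⅓*(-3)*(-3 - (-4 - 3)²) - 49) = 40*(-⅓*(-3)*(-3 - 1*(-7)²) - 49) = 40*(-⅓*(-3)*(-3 - 1*49) - 49) = 40*(-⅓*(-3)*(-3 - 49) - 49) = 40*(-⅓*(-3)*(-52) - 49) = 40*(-52 - 49) = 40*(-101) = -4040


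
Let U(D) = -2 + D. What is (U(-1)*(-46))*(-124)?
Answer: -17112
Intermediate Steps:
(U(-1)*(-46))*(-124) = ((-2 - 1)*(-46))*(-124) = -3*(-46)*(-124) = 138*(-124) = -17112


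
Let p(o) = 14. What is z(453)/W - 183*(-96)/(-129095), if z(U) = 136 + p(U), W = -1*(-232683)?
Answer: -1356136898/10012737295 ≈ -0.13544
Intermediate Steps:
W = 232683
z(U) = 150 (z(U) = 136 + 14 = 150)
z(453)/W - 183*(-96)/(-129095) = 150/232683 - 183*(-96)/(-129095) = 150*(1/232683) + 17568*(-1/129095) = 50/77561 - 17568/129095 = -1356136898/10012737295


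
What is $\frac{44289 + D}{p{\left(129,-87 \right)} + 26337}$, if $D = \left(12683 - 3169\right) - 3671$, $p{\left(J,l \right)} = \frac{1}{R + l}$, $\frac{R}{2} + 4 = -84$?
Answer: $\frac{6592358}{3463315} \approx 1.9035$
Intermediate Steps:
$R = -176$ ($R = -8 + 2 \left(-84\right) = -8 - 168 = -176$)
$p{\left(J,l \right)} = \frac{1}{-176 + l}$
$D = 5843$ ($D = 9514 - 3671 = 5843$)
$\frac{44289 + D}{p{\left(129,-87 \right)} + 26337} = \frac{44289 + 5843}{\frac{1}{-176 - 87} + 26337} = \frac{50132}{\frac{1}{-263} + 26337} = \frac{50132}{- \frac{1}{263} + 26337} = \frac{50132}{\frac{6926630}{263}} = 50132 \cdot \frac{263}{6926630} = \frac{6592358}{3463315}$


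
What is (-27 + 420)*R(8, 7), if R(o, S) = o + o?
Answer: 6288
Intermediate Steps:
R(o, S) = 2*o
(-27 + 420)*R(8, 7) = (-27 + 420)*(2*8) = 393*16 = 6288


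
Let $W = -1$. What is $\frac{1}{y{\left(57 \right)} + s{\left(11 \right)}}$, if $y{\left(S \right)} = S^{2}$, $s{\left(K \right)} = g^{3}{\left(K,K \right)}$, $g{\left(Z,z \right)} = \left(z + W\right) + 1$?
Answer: $\frac{1}{4580} \approx 0.00021834$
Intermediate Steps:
$g{\left(Z,z \right)} = z$ ($g{\left(Z,z \right)} = \left(z - 1\right) + 1 = \left(-1 + z\right) + 1 = z$)
$s{\left(K \right)} = K^{3}$
$\frac{1}{y{\left(57 \right)} + s{\left(11 \right)}} = \frac{1}{57^{2} + 11^{3}} = \frac{1}{3249 + 1331} = \frac{1}{4580}$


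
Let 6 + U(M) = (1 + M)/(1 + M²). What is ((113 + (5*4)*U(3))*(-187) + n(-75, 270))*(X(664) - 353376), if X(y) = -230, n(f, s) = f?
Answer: 92644772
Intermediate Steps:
U(M) = -6 + (1 + M)/(1 + M²)
((113 + (5*4)*U(3))*(-187) + n(-75, 270))*(X(664) - 353376) = ((113 + (5*4)*((-5 + 3 - 6*3²)/(1 + 3²)))*(-187) - 75)*(-230 - 353376) = ((113 + 20*((-5 + 3 - 6*9)/(1 + 9)))*(-187) - 75)*(-353606) = ((113 + 20*((-5 + 3 - 54)/10))*(-187) - 75)*(-353606) = ((113 + 20*((⅒)*(-56)))*(-187) - 75)*(-353606) = ((113 + 20*(-28/5))*(-187) - 75)*(-353606) = ((113 - 112)*(-187) - 75)*(-353606) = (1*(-187) - 75)*(-353606) = (-187 - 75)*(-353606) = -262*(-353606) = 92644772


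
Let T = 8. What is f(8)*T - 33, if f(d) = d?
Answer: 31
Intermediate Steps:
f(8)*T - 33 = 8*8 - 33 = 64 - 33 = 31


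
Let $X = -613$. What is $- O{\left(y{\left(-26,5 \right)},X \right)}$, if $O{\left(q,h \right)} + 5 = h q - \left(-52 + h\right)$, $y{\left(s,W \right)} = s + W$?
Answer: $-13533$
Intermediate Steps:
$y{\left(s,W \right)} = W + s$
$O{\left(q,h \right)} = 47 - h + h q$ ($O{\left(q,h \right)} = -5 - \left(-52 + h - h q\right) = -5 + \left(52 - h + h q\right) = 47 - h + h q$)
$- O{\left(y{\left(-26,5 \right)},X \right)} = - (47 - -613 - 613 \left(5 - 26\right)) = - (47 + 613 - -12873) = - (47 + 613 + 12873) = \left(-1\right) 13533 = -13533$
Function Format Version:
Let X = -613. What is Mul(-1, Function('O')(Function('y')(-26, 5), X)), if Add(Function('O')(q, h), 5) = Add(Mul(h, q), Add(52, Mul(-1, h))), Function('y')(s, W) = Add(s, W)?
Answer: -13533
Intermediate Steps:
Function('y')(s, W) = Add(W, s)
Function('O')(q, h) = Add(47, Mul(-1, h), Mul(h, q)) (Function('O')(q, h) = Add(-5, Add(Mul(h, q), Add(52, Mul(-1, h)))) = Add(-5, Add(52, Mul(-1, h), Mul(h, q))) = Add(47, Mul(-1, h), Mul(h, q)))
Mul(-1, Function('O')(Function('y')(-26, 5), X)) = Mul(-1, Add(47, Mul(-1, -613), Mul(-613, Add(5, -26)))) = Mul(-1, Add(47, 613, Mul(-613, -21))) = Mul(-1, Add(47, 613, 12873)) = Mul(-1, 13533) = -13533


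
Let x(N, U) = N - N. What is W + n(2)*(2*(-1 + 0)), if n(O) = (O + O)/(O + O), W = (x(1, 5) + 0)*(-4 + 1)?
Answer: -2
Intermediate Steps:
x(N, U) = 0
W = 0 (W = (0 + 0)*(-4 + 1) = 0*(-3) = 0)
n(O) = 1 (n(O) = (2*O)/((2*O)) = (2*O)*(1/(2*O)) = 1)
W + n(2)*(2*(-1 + 0)) = 0 + 1*(2*(-1 + 0)) = 0 + 1*(2*(-1)) = 0 + 1*(-2) = 0 - 2 = -2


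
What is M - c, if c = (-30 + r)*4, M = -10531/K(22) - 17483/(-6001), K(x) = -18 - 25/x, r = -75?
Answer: 2458780845/2526421 ≈ 973.23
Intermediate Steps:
M = 1397684025/2526421 (M = -10531/(-18 - 25/22) - 17483/(-6001) = -10531/(-18 - 25*1/22) - 17483*(-1/6001) = -10531/(-18 - 25/22) + 17483/6001 = -10531/(-421/22) + 17483/6001 = -10531*(-22/421) + 17483/6001 = 231682/421 + 17483/6001 = 1397684025/2526421 ≈ 553.23)
c = -420 (c = (-30 - 75)*4 = -105*4 = -420)
M - c = 1397684025/2526421 - 1*(-420) = 1397684025/2526421 + 420 = 2458780845/2526421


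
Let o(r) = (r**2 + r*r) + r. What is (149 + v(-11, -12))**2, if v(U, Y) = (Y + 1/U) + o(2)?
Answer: 2611456/121 ≈ 21582.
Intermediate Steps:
o(r) = r + 2*r**2 (o(r) = (r**2 + r**2) + r = 2*r**2 + r = r + 2*r**2)
v(U, Y) = 10 + Y + 1/U (v(U, Y) = (Y + 1/U) + 2*(1 + 2*2) = (Y + 1/U) + 2*(1 + 4) = (Y + 1/U) + 2*5 = (Y + 1/U) + 10 = 10 + Y + 1/U)
(149 + v(-11, -12))**2 = (149 + (10 - 12 + 1/(-11)))**2 = (149 + (10 - 12 - 1/11))**2 = (149 - 23/11)**2 = (1616/11)**2 = 2611456/121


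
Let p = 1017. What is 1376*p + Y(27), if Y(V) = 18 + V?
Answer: 1399437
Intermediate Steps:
1376*p + Y(27) = 1376*1017 + (18 + 27) = 1399392 + 45 = 1399437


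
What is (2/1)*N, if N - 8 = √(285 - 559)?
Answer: 16 + 2*I*√274 ≈ 16.0 + 33.106*I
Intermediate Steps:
N = 8 + I*√274 (N = 8 + √(285 - 559) = 8 + √(-274) = 8 + I*√274 ≈ 8.0 + 16.553*I)
(2/1)*N = (2/1)*(8 + I*√274) = (2*1)*(8 + I*√274) = 2*(8 + I*√274) = 16 + 2*I*√274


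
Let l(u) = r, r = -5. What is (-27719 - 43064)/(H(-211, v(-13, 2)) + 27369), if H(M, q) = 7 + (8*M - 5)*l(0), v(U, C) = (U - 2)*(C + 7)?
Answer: -70783/35841 ≈ -1.9749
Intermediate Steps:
l(u) = -5
v(U, C) = (-2 + U)*(7 + C)
H(M, q) = 32 - 40*M (H(M, q) = 7 + (8*M - 5)*(-5) = 7 + (-5 + 8*M)*(-5) = 7 + (25 - 40*M) = 32 - 40*M)
(-27719 - 43064)/(H(-211, v(-13, 2)) + 27369) = (-27719 - 43064)/((32 - 40*(-211)) + 27369) = -70783/((32 + 8440) + 27369) = -70783/(8472 + 27369) = -70783/35841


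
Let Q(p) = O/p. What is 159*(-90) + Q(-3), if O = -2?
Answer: -42928/3 ≈ -14309.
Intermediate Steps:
Q(p) = -2/p
159*(-90) + Q(-3) = 159*(-90) - 2/(-3) = -14310 - 2*(-⅓) = -14310 + ⅔ = -42928/3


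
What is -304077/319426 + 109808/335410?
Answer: -33457468181/53569337330 ≈ -0.62456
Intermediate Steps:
-304077/319426 + 109808/335410 = -304077*1/319426 + 109808*(1/335410) = -304077/319426 + 54904/167705 = -33457468181/53569337330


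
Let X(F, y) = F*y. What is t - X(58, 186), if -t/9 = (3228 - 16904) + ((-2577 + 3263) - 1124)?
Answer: 116238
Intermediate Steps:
t = 127026 (t = -9*((3228 - 16904) + ((-2577 + 3263) - 1124)) = -9*(-13676 + (686 - 1124)) = -9*(-13676 - 438) = -9*(-14114) = 127026)
t - X(58, 186) = 127026 - 58*186 = 127026 - 1*10788 = 127026 - 10788 = 116238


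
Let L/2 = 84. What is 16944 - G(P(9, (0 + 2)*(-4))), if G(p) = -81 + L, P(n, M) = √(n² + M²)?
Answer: 16857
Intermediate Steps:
L = 168 (L = 2*84 = 168)
P(n, M) = √(M² + n²)
G(p) = 87 (G(p) = -81 + 168 = 87)
16944 - G(P(9, (0 + 2)*(-4))) = 16944 - 1*87 = 16944 - 87 = 16857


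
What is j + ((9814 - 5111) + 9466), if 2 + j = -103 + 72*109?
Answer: 21912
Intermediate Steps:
j = 7743 (j = -2 + (-103 + 72*109) = -2 + (-103 + 7848) = -2 + 7745 = 7743)
j + ((9814 - 5111) + 9466) = 7743 + ((9814 - 5111) + 9466) = 7743 + (4703 + 9466) = 7743 + 14169 = 21912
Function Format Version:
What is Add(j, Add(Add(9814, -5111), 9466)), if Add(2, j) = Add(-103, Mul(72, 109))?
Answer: 21912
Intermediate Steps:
j = 7743 (j = Add(-2, Add(-103, Mul(72, 109))) = Add(-2, Add(-103, 7848)) = Add(-2, 7745) = 7743)
Add(j, Add(Add(9814, -5111), 9466)) = Add(7743, Add(Add(9814, -5111), 9466)) = Add(7743, Add(4703, 9466)) = Add(7743, 14169) = 21912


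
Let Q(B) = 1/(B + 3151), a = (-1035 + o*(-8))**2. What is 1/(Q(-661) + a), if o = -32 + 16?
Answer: 2490/2048396011 ≈ 1.2156e-6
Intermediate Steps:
o = -16
a = 822649 (a = (-1035 - 16*(-8))**2 = (-1035 + 128)**2 = (-907)**2 = 822649)
Q(B) = 1/(3151 + B)
1/(Q(-661) + a) = 1/(1/(3151 - 661) + 822649) = 1/(1/2490 + 822649) = 1/(2048396011/2490) = 2490/2048396011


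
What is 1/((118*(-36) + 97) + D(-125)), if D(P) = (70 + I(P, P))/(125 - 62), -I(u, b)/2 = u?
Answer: -63/261193 ≈ -0.00024120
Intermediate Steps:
I(u, b) = -2*u
D(P) = 10/9 - 2*P/63 (D(P) = (70 - 2*P)/(125 - 62) = (70 - 2*P)/63 = (70 - 2*P)*(1/63) = 10/9 - 2*P/63)
1/((118*(-36) + 97) + D(-125)) = 1/((118*(-36) + 97) + (10/9 - 2/63*(-125))) = 1/((-4248 + 97) + (10/9 + 250/63)) = 1/(-4151 + 320/63) = 1/(-261193/63) = -63/261193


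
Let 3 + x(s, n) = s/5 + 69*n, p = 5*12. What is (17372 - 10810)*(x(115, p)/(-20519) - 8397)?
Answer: -66508650358/1207 ≈ -5.5102e+7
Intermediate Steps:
p = 60
x(s, n) = -3 + 69*n + s/5 (x(s, n) = -3 + (s/5 + 69*n) = -3 + (69*n + s/5) = -3 + 69*n + s/5)
(17372 - 10810)*(x(115, p)/(-20519) - 8397) = (17372 - 10810)*((-3 + 69*60 + (⅕)*115)/(-20519) - 8397) = 6562*((-3 + 4140 + 23)*(-1/20519) - 8397) = 6562*(4160*(-1/20519) - 8397) = 6562*(-4160/20519 - 8397) = 6562*(-172302203/20519) = -66508650358/1207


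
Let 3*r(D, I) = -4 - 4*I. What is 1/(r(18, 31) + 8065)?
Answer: 3/24067 ≈ 0.00012465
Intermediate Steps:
r(D, I) = -4/3 - 4*I/3 (r(D, I) = (-4 - 4*I)/3 = -4/3 - 4*I/3)
1/(r(18, 31) + 8065) = 1/((-4/3 - 4/3*31) + 8065) = 1/((-4/3 - 124/3) + 8065) = 1/(-128/3 + 8065) = 1/(24067/3) = 3/24067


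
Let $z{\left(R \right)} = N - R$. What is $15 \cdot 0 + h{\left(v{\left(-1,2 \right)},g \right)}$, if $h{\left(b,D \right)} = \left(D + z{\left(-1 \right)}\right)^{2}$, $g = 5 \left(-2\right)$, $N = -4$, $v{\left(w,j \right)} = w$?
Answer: $169$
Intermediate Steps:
$g = -10$
$z{\left(R \right)} = -4 - R$
$h{\left(b,D \right)} = \left(-3 + D\right)^{2}$ ($h{\left(b,D \right)} = \left(D - 3\right)^{2} = \left(-3 + D\right)^{2}$)
$15 \cdot 0 + h{\left(v{\left(-1,2 \right)},g \right)} = 15 \cdot 0 + \left(-3 - 10\right)^{2} = 0 + \left(-13\right)^{2} = 0 + 169 = 169$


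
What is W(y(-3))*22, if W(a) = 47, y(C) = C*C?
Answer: 1034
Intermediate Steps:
y(C) = C²
W(y(-3))*22 = 47*22 = 1034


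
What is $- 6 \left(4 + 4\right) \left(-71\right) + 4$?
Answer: $3412$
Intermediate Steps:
$- 6 \left(4 + 4\right) \left(-71\right) + 4 = \left(-6\right) 8 \left(-71\right) + 4 = \left(-48\right) \left(-71\right) + 4 = 3408 + 4 = 3412$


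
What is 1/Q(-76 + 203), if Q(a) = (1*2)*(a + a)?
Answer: 1/508 ≈ 0.0019685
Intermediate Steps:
Q(a) = 4*a (Q(a) = 2*(2*a) = 4*a)
1/Q(-76 + 203) = 1/(4*(-76 + 203)) = 1/(4*127) = 1/508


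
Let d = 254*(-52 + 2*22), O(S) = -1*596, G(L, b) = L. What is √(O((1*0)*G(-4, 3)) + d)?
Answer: 6*I*√73 ≈ 51.264*I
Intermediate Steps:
O(S) = -596
d = -2032 (d = 254*(-52 + 44) = 254*(-8) = -2032)
√(O((1*0)*G(-4, 3)) + d) = √(-596 - 2032) = √(-2628) = 6*I*√73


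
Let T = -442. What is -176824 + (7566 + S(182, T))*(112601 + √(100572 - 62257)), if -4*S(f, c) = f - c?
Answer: 834196586 + 7410*√38315 ≈ 8.3565e+8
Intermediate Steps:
S(f, c) = -f/4 + c/4 (S(f, c) = -(f - c)/4 = -f/4 + c/4)
-176824 + (7566 + S(182, T))*(112601 + √(100572 - 62257)) = -176824 + (7566 + (-¼*182 + (¼)*(-442)))*(112601 + √(100572 - 62257)) = -176824 + (7566 + (-91/2 - 221/2))*(112601 + √38315) = -176824 + (7566 - 156)*(112601 + √38315) = -176824 + 7410*(112601 + √38315) = -176824 + (834373410 + 7410*√38315) = 834196586 + 7410*√38315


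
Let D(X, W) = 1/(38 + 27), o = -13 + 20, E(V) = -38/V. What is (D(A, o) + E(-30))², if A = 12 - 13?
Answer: 2500/1521 ≈ 1.6437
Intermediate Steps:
A = -1
o = 7
D(X, W) = 1/65
(D(A, o) + E(-30))² = (1/65 - 38/(-30))² = (1/65 - 38*(-1/30))² = (1/65 + 19/15)² = (50/39)² = 2500/1521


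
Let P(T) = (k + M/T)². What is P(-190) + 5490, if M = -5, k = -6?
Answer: 7979089/1444 ≈ 5525.7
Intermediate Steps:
P(T) = (-6 - 5/T)²
P(-190) + 5490 = (5 + 6*(-190))²/(-190)² + 5490 = (5 - 1140)²/36100 + 5490 = (1/36100)*(-1135)² + 5490 = (1/36100)*1288225 + 5490 = 51529/1444 + 5490 = 7979089/1444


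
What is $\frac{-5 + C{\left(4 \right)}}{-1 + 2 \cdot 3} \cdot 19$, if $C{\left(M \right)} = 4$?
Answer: $- \frac{19}{5} \approx -3.8$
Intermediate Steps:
$\frac{-5 + C{\left(4 \right)}}{-1 + 2 \cdot 3} \cdot 19 = \frac{-5 + 4}{-1 + 2 \cdot 3} \cdot 19 = - \frac{1}{-1 + 6} \cdot 19 = - \frac{1}{5} \cdot 19 = \left(-1\right) \frac{1}{5} \cdot 19 = \left(- \frac{1}{5}\right) 19 = - \frac{19}{5}$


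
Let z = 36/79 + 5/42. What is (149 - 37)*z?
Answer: 15256/237 ≈ 64.371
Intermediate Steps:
z = 1907/3318 (z = 36*(1/79) + 5*(1/42) = 36/79 + 5/42 = 1907/3318 ≈ 0.57474)
(149 - 37)*z = (149 - 37)*(1907/3318) = 112*(1907/3318) = 15256/237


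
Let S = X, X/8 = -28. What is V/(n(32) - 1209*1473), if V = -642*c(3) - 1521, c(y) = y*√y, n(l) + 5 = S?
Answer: 1521/1781086 + 963*√3/890543 ≈ 0.0027269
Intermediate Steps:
X = -224 (X = 8*(-28) = -224)
S = -224
n(l) = -229 (n(l) = -5 - 224 = -229)
c(y) = y^(3/2)
V = -1521 - 1926*√3 (V = -1926*√3 - 1521 = -1521 - 1926*√3 ≈ -4856.9)
V/(n(32) - 1209*1473) = (-1521 - 1926*√3)/(-229 - 1209*1473) = (-1521 - 1926*√3)/(-229 - 1780857) = (-1521 - 1926*√3)/(-1781086) = (-1521 - 1926*√3)*(-1/1781086) = 1521/1781086 + 963*√3/890543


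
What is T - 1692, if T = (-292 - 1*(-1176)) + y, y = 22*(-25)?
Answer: -1358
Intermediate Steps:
y = -550
T = 334 (T = (-292 - 1*(-1176)) - 550 = (-292 + 1176) - 550 = 884 - 550 = 334)
T - 1692 = 334 - 1692 = -1358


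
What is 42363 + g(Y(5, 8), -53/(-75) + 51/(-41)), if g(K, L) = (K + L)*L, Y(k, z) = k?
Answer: 400545971479/9455625 ≈ 42361.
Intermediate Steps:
g(K, L) = L*(K + L)
42363 + g(Y(5, 8), -53/(-75) + 51/(-41)) = 42363 + (-53/(-75) + 51/(-41))*(5 + (-53/(-75) + 51/(-41))) = 42363 + (-53*(-1/75) + 51*(-1/41))*(5 + (-53*(-1/75) + 51*(-1/41))) = 42363 + (53/75 - 51/41)*(5 + (53/75 - 51/41)) = 42363 - 1652*(5 - 1652/3075)/3075 = 42363 - 1652/3075*13723/3075 = 42363 - 22670396/9455625 = 400545971479/9455625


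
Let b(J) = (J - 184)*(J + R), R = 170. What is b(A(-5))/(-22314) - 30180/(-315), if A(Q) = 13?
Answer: 15184307/156198 ≈ 97.212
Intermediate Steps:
b(J) = (-184 + J)*(170 + J) (b(J) = (J - 184)*(J + 170) = (-184 + J)*(170 + J))
b(A(-5))/(-22314) - 30180/(-315) = (-31280 + 13² - 14*13)/(-22314) - 30180/(-315) = (-31280 + 169 - 182)*(-1/22314) - 30180*(-1/315) = -31293*(-1/22314) + 2012/21 = 10431/7438 + 2012/21 = 15184307/156198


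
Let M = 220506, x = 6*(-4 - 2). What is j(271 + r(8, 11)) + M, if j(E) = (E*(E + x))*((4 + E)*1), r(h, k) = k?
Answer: 20060898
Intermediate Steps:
x = -36 (x = 6*(-6) = -36)
j(E) = E*(-36 + E)*(4 + E) (j(E) = (E*(E - 36))*((4 + E)*1) = (E*(-36 + E))*(4 + E) = E*(-36 + E)*(4 + E))
j(271 + r(8, 11)) + M = (271 + 11)*(-144 + (271 + 11)**2 - 32*(271 + 11)) + 220506 = 282*(-144 + 282**2 - 32*282) + 220506 = 282*(-144 + 79524 - 9024) + 220506 = 282*70356 + 220506 = 19840392 + 220506 = 20060898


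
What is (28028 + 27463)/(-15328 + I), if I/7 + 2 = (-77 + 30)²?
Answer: 55491/121 ≈ 458.60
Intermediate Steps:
I = 15449 (I = -14 + 7*(-77 + 30)² = -14 + 7*(-47)² = -14 + 7*2209 = -14 + 15463 = 15449)
(28028 + 27463)/(-15328 + I) = (28028 + 27463)/(-15328 + 15449) = 55491/121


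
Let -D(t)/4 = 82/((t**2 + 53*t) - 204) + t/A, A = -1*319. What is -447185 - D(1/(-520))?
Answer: -1023473493844574891/2288694423730 ≈ -4.4719e+5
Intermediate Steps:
A = -319
D(t) = -328/(-204 + t**2 + 53*t) + 4*t/319 (D(t) = -4*(82/((t**2 + 53*t) - 204) + t/(-319)) = -4*(82/(-204 + t**2 + 53*t) + t*(-1/319)) = -4*(82/(-204 + t**2 + 53*t) - t/319) = -328/(-204 + t**2 + 53*t) + 4*t/319)
-447185 - D(1/(-520)) = -447185 - 4*(-26158 + (1/(-520))**3 - 204/(-520) + 53*(1/(-520))**2)/(319*(-204 + (1/(-520))**2 + 53/(-520))) = -447185 - 4*(-26158 + (-1/520)**3 - 204*(-1/520) + 53*(-1/520)**2)/(319*(-204 + (-1/520)**2 + 53*(-1/520))) = -447185 - 4*(-26158 - 1/140608000 + 51/130 + 53*(1/270400))/(319*(-204 + 1/270400 - 53/520)) = -447185 - 4*(-26158 - 1/140608000 + 51/130 + 53/270400)/(319*(-55189159/270400)) = -447185 - 4*(-270400)*(-3677968874841)/(319*55189159*140608000) = -447185 - 1*3677968874841/2288694423730 = -447185 - 3677968874841/2288694423730 = -1023473493844574891/2288694423730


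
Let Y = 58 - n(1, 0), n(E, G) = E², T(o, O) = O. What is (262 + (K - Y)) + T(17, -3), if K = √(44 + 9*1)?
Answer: 202 + √53 ≈ 209.28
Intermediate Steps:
Y = 57 (Y = 58 - 1*1² = 58 - 1*1 = 58 - 1 = 57)
K = √53 (K = √(44 + 9) = √53 ≈ 7.2801)
(262 + (K - Y)) + T(17, -3) = (262 + (√53 - 1*57)) - 3 = (262 + (√53 - 57)) - 3 = (262 + (-57 + √53)) - 3 = (205 + √53) - 3 = 202 + √53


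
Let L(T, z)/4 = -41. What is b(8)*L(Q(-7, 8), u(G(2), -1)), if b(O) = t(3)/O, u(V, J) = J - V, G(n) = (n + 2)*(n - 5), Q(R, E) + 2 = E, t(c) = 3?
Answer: -123/2 ≈ -61.500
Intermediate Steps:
Q(R, E) = -2 + E
G(n) = (-5 + n)*(2 + n) (G(n) = (2 + n)*(-5 + n) = (-5 + n)*(2 + n))
L(T, z) = -164 (L(T, z) = 4*(-41) = -164)
b(O) = 3/O
b(8)*L(Q(-7, 8), u(G(2), -1)) = (3/8)*(-164) = -123/2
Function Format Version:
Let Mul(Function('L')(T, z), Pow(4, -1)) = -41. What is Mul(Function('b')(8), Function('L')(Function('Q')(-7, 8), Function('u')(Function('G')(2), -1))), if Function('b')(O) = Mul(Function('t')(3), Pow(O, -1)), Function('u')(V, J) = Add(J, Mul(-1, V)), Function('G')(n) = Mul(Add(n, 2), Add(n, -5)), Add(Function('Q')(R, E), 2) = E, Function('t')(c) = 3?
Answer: Rational(-123, 2) ≈ -61.500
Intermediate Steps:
Function('Q')(R, E) = Add(-2, E)
Function('G')(n) = Mul(Add(-5, n), Add(2, n)) (Function('G')(n) = Mul(Add(2, n), Add(-5, n)) = Mul(Add(-5, n), Add(2, n)))
Function('L')(T, z) = -164 (Function('L')(T, z) = Mul(4, -41) = -164)
Function('b')(O) = Mul(3, Pow(O, -1))
Mul(Function('b')(8), Function('L')(Function('Q')(-7, 8), Function('u')(Function('G')(2), -1))) = Mul(Mul(3, Pow(8, -1)), -164) = Mul(Mul(3, Rational(1, 8)), -164) = Mul(Rational(3, 8), -164) = Rational(-123, 2)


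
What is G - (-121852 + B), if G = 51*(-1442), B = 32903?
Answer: 15407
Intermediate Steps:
G = -73542
G - (-121852 + B) = -73542 - (-121852 + 32903) = -73542 - 1*(-88949) = -73542 + 88949 = 15407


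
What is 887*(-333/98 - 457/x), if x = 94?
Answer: -16872514/2303 ≈ -7326.3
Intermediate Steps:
887*(-333/98 - 457/x) = 887*(-333/98 - 457/94) = 887*(-19022/2303) = -16872514/2303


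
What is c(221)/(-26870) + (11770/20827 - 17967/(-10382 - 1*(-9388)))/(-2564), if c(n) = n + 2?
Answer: -11102963661383/713130141678920 ≈ -0.015569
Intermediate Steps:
c(n) = 2 + n
c(221)/(-26870) + (11770/20827 - 17967/(-10382 - 1*(-9388)))/(-2564) = (2 + 221)/(-26870) + (11770/20827 - 17967/(-10382 - 1*(-9388)))/(-2564) = 223*(-1/26870) + (11770*(1/20827) - 17967/(-10382 + 9388))*(-1/2564) = -223/26870 + (11770/20827 - 17967/(-994))*(-1/2564) = -223/26870 + (11770/20827 - 17967*(-1/994))*(-1/2564) = -223/26870 + (11770/20827 + 17967/994)*(-1/2564) = -223/26870 + (385898089/20702038)*(-1/2564) = -223/26870 - 385898089/53080025432 = -11102963661383/713130141678920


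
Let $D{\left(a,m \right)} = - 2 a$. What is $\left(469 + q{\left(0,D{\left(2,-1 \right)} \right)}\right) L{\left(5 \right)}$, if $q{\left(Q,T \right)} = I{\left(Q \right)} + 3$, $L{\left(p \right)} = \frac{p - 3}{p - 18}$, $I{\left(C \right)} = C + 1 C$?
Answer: $- \frac{944}{13} \approx -72.615$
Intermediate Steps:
$I{\left(C \right)} = 2 C$ ($I{\left(C \right)} = C + C = 2 C$)
$L{\left(p \right)} = \frac{-3 + p}{-18 + p}$
$q{\left(Q,T \right)} = 3 + 2 Q$ ($q{\left(Q,T \right)} = 2 Q + 3 = 3 + 2 Q$)
$\left(469 + q{\left(0,D{\left(2,-1 \right)} \right)}\right) L{\left(5 \right)} = \left(469 + \left(3 + 2 \cdot 0\right)\right) \frac{-3 + 5}{-18 + 5} = \left(469 + \left(3 + 0\right)\right) \frac{1}{-13} \cdot 2 = \left(469 + 3\right) \left(\left(- \frac{1}{13}\right) 2\right) = 472 \left(- \frac{2}{13}\right) = - \frac{944}{13}$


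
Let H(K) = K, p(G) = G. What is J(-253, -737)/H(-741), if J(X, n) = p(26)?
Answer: -2/57 ≈ -0.035088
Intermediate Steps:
J(X, n) = 26
J(-253, -737)/H(-741) = 26/(-741) = 26*(-1/741) = -2/57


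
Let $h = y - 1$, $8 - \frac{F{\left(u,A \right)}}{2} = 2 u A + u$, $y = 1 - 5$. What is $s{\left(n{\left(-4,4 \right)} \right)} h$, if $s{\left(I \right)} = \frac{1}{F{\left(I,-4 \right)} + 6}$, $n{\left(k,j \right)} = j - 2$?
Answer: $- \frac{1}{10} \approx -0.1$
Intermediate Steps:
$y = -4$ ($y = 1 - 5 = -4$)
$n{\left(k,j \right)} = -2 + j$
$F{\left(u,A \right)} = 16 - 2 u - 4 A u$ ($F{\left(u,A \right)} = 16 - 2 \left(2 u A + u\right) = 16 - 2 \left(2 A u + u\right) = 16 - 2 \left(u + 2 A u\right) = 16 - \left(2 u + 4 A u\right) = 16 - 2 u - 4 A u$)
$s{\left(I \right)} = \frac{1}{22 + 14 I}$ ($s{\left(I \right)} = \frac{1}{\left(16 - 2 I - - 16 I\right) + 6} = \frac{1}{\left(16 - 2 I + 16 I\right) + 6} = \frac{1}{\left(16 + 14 I\right) + 6} = \frac{1}{22 + 14 I}$)
$h = -5$ ($h = -4 - 1 = -5$)
$s{\left(n{\left(-4,4 \right)} \right)} h = \frac{1}{2 \left(11 + 7 \left(-2 + 4\right)\right)} \left(-5\right) = \frac{1}{2 \left(11 + 7 \cdot 2\right)} \left(-5\right) = \frac{1}{2 \left(11 + 14\right)} \left(-5\right) = \frac{1}{2 \cdot 25} \left(-5\right) = \frac{1}{2} \cdot \frac{1}{25} \left(-5\right) = \frac{1}{50} \left(-5\right) = - \frac{1}{10}$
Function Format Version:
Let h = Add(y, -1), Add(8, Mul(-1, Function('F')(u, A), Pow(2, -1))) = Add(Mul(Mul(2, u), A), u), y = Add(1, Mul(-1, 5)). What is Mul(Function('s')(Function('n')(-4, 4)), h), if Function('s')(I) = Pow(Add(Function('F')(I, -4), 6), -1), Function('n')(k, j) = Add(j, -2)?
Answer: Rational(-1, 10) ≈ -0.10000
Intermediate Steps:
y = -4 (y = Add(1, -5) = -4)
Function('n')(k, j) = Add(-2, j)
Function('F')(u, A) = Add(16, Mul(-2, u), Mul(-4, A, u)) (Function('F')(u, A) = Add(16, Mul(-2, Add(Mul(Mul(2, u), A), u))) = Add(16, Mul(-2, Add(Mul(2, A, u), u))) = Add(16, Mul(-2, Add(u, Mul(2, A, u)))) = Add(16, Add(Mul(-2, u), Mul(-4, A, u))) = Add(16, Mul(-2, u), Mul(-4, A, u)))
Function('s')(I) = Pow(Add(22, Mul(14, I)), -1) (Function('s')(I) = Pow(Add(Add(16, Mul(-2, I), Mul(-4, -4, I)), 6), -1) = Pow(Add(Add(16, Mul(-2, I), Mul(16, I)), 6), -1) = Pow(Add(Add(16, Mul(14, I)), 6), -1) = Pow(Add(22, Mul(14, I)), -1))
h = -5 (h = Add(-4, -1) = -5)
Mul(Function('s')(Function('n')(-4, 4)), h) = Mul(Mul(Rational(1, 2), Pow(Add(11, Mul(7, Add(-2, 4))), -1)), -5) = Mul(Mul(Rational(1, 2), Pow(Add(11, Mul(7, 2)), -1)), -5) = Mul(Mul(Rational(1, 2), Pow(Add(11, 14), -1)), -5) = Mul(Mul(Rational(1, 2), Pow(25, -1)), -5) = Mul(Mul(Rational(1, 2), Rational(1, 25)), -5) = Mul(Rational(1, 50), -5) = Rational(-1, 10)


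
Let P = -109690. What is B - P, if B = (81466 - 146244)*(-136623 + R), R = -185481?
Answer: 20865362602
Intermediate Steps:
B = 20865252912 (B = (81466 - 146244)*(-136623 - 185481) = -64778*(-322104) = 20865252912)
B - P = 20865252912 - 1*(-109690) = 20865252912 + 109690 = 20865362602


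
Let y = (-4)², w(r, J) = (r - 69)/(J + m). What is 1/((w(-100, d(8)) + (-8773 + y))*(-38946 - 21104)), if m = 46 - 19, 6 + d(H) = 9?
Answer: 3/1578588395 ≈ 1.9004e-9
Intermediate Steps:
d(H) = 3 (d(H) = -6 + 9 = 3)
m = 27
w(r, J) = (-69 + r)/(27 + J) (w(r, J) = (r - 69)/(J + 27) = (-69 + r)/(27 + J))
y = 16
1/((w(-100, d(8)) + (-8773 + y))*(-38946 - 21104)) = 1/(((-69 - 100)/(27 + 3) + (-8773 + 16))*(-38946 - 21104)) = 1/((-169/30 - 8757)*(-60050)) = 1/(-262879/30*(-60050)) = 1/(1578588395/3) = 3/1578588395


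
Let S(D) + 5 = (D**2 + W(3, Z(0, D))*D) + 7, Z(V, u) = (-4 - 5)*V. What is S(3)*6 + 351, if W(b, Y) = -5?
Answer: 327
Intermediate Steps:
Z(V, u) = -9*V
S(D) = 2 + D**2 - 5*D (S(D) = -5 + ((D**2 - 5*D) + 7) = -5 + (7 + D**2 - 5*D) = 2 + D**2 - 5*D)
S(3)*6 + 351 = (2 + 3**2 - 5*3)*6 + 351 = (2 + 9 - 15)*6 + 351 = -4*6 + 351 = -24 + 351 = 327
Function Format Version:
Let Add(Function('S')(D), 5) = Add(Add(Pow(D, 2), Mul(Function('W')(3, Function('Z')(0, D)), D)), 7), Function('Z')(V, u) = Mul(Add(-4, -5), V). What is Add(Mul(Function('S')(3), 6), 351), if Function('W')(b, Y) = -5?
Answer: 327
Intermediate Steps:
Function('Z')(V, u) = Mul(-9, V)
Function('S')(D) = Add(2, Pow(D, 2), Mul(-5, D)) (Function('S')(D) = Add(-5, Add(Add(Pow(D, 2), Mul(-5, D)), 7)) = Add(-5, Add(7, Pow(D, 2), Mul(-5, D))) = Add(2, Pow(D, 2), Mul(-5, D)))
Add(Mul(Function('S')(3), 6), 351) = Add(Mul(Add(2, Pow(3, 2), Mul(-5, 3)), 6), 351) = Add(Mul(Add(2, 9, -15), 6), 351) = Add(Mul(-4, 6), 351) = Add(-24, 351) = 327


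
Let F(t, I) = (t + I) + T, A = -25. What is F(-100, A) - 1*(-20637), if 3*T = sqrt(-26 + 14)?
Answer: 20512 + 2*I*sqrt(3)/3 ≈ 20512.0 + 1.1547*I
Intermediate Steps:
T = 2*I*sqrt(3)/3 (T = sqrt(-26 + 14)/3 = sqrt(-12)/3 = (2*I*sqrt(3))/3 = 2*I*sqrt(3)/3 ≈ 1.1547*I)
F(t, I) = I + t + 2*I*sqrt(3)/3 (F(t, I) = (t + I) + 2*I*sqrt(3)/3 = (I + t) + 2*I*sqrt(3)/3 = I + t + 2*I*sqrt(3)/3)
F(-100, A) - 1*(-20637) = (-25 - 100 + 2*I*sqrt(3)/3) - 1*(-20637) = (-125 + 2*I*sqrt(3)/3) + 20637 = 20512 + 2*I*sqrt(3)/3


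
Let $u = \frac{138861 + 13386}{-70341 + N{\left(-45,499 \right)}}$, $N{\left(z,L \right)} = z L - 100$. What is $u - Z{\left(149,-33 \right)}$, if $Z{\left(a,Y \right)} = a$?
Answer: $- \frac{13993751}{92896} \approx -150.64$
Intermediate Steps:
$N{\left(z,L \right)} = -100 + L z$ ($N{\left(z,L \right)} = L z - 100 = -100 + L z$)
$u = - \frac{152247}{92896}$ ($u = \frac{138861 + 13386}{-70341 + \left(-100 + 499 \left(-45\right)\right)} = \frac{152247}{-70341 - 22555} = \frac{152247}{-92896} = 152247 \left(- \frac{1}{92896}\right) = - \frac{152247}{92896} \approx -1.6389$)
$u - Z{\left(149,-33 \right)} = - \frac{152247}{92896} - 149 = - \frac{13993751}{92896}$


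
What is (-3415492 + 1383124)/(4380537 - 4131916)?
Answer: -2032368/248621 ≈ -8.1746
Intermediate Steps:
(-3415492 + 1383124)/(4380537 - 4131916) = -2032368/248621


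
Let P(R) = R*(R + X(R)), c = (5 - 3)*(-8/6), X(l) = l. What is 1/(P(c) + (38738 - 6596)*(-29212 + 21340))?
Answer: -9/2277196288 ≈ -3.9522e-9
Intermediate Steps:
c = -8/3 (c = 2*(-8*⅙) = 2*(-4/3) = -8/3 ≈ -2.6667)
P(R) = 2*R² (P(R) = R*(R + R) = R*(2*R) = 2*R²)
1/(P(c) + (38738 - 6596)*(-29212 + 21340)) = 1/(2*(-8/3)² + (38738 - 6596)*(-29212 + 21340)) = 1/(2*(64/9) + 32142*(-7872)) = 1/(128/9 - 253021824) = 1/(-2277196288/9) = -9/2277196288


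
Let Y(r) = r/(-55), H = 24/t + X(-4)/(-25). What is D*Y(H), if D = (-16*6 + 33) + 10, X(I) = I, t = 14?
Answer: 17384/9625 ≈ 1.8061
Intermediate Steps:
H = 328/175 (H = 24/14 - 4/(-25) = 24*(1/14) - 4*(-1/25) = 12/7 + 4/25 = 328/175 ≈ 1.8743)
Y(r) = -r/55 (Y(r) = r*(-1/55) = -r/55)
D = -53 (D = (-96 + 33) + 10 = -63 + 10 = -53)
D*Y(H) = -(-53)*328/(55*175) = -53*(-328/9625) = 17384/9625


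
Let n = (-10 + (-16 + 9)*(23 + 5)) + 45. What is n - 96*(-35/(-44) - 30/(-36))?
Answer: -3491/11 ≈ -317.36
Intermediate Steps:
n = -161 (n = (-10 - 7*28) + 45 = (-10 - 196) + 45 = -206 + 45 = -161)
n - 96*(-35/(-44) - 30/(-36)) = -161 - 96*(-35/(-44) - 30/(-36)) = -161 - 96*(-35*(-1/44) - 30*(-1/36)) = -161 - 96*(35/44 + ⅚) = -161 - 96*215/132 = -161 - 1720/11 = -3491/11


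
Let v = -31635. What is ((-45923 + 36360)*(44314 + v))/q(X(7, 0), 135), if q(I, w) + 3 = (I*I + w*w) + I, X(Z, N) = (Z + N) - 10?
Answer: -3911267/588 ≈ -6651.8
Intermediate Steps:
X(Z, N) = -10 + N + Z (X(Z, N) = (N + Z) - 10 = -10 + N + Z)
q(I, w) = -3 + I + I**2 + w**2 (q(I, w) = -3 + ((I*I + w*w) + I) = -3 + ((I**2 + w**2) + I) = -3 + (I + I**2 + w**2) = -3 + I + I**2 + w**2)
((-45923 + 36360)*(44314 + v))/q(X(7, 0), 135) = ((-45923 + 36360)*(44314 - 31635))/(-3 + (-10 + 0 + 7) + (-10 + 0 + 7)**2 + 135**2) = (-9563*12679)/(-3 - 3 + (-3)**2 + 18225) = -121249277/(-3 - 3 + 9 + 18225) = -121249277/18228 = -121249277*1/18228 = -3911267/588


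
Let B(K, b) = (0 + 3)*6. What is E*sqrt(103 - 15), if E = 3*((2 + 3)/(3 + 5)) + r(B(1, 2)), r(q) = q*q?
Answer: 2607*sqrt(22)/4 ≈ 3057.0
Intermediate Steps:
B(K, b) = 18 (B(K, b) = 3*6 = 18)
r(q) = q**2
E = 2607/8 (E = 3*((2 + 3)/(3 + 5)) + 18**2 = 3*(5/8) + 324 = 15/8 + 324 = 2607/8 ≈ 325.88)
E*sqrt(103 - 15) = 2607*sqrt(103 - 15)/8 = 2607*sqrt(88)/8 = 2607*(2*sqrt(22))/8 = 2607*sqrt(22)/4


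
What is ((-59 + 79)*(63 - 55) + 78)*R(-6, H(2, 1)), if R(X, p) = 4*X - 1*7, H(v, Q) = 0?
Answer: -7378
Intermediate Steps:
R(X, p) = -7 + 4*X (R(X, p) = 4*X - 7 = -7 + 4*X)
((-59 + 79)*(63 - 55) + 78)*R(-6, H(2, 1)) = ((-59 + 79)*(63 - 55) + 78)*(-7 + 4*(-6)) = (20*8 + 78)*(-7 - 24) = (160 + 78)*(-31) = 238*(-31) = -7378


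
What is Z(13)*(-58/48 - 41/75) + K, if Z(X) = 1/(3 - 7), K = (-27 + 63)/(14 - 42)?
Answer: -4743/5600 ≈ -0.84696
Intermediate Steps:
K = -9/7 (K = 36/(-28) = 36*(-1/28) = -9/7 ≈ -1.2857)
Z(X) = -¼ (Z(X) = 1/(-4) = -¼)
Z(13)*(-58/48 - 41/75) + K = -(-58/48 - 41/75)/4 - 9/7 = -(-58*1/48 - 41*1/75)/4 - 9/7 = -(-29/24 - 41/75)/4 - 9/7 = -¼*(-351/200) - 9/7 = 351/800 - 9/7 = -4743/5600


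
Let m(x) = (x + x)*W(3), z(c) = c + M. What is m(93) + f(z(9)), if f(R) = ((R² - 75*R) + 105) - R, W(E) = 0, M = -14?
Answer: 510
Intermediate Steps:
z(c) = -14 + c (z(c) = c - 14 = -14 + c)
m(x) = 0 (m(x) = (x + x)*0 = (2*x)*0 = 0)
f(R) = 105 + R² - 76*R (f(R) = (105 + R² - 75*R) - R = 105 + R² - 76*R)
m(93) + f(z(9)) = 0 + (105 + (-14 + 9)² - 76*(-14 + 9)) = 0 + (105 + (-5)² - 76*(-5)) = 0 + (105 + 25 + 380) = 0 + 510 = 510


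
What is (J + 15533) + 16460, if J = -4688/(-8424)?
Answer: 33689215/1053 ≈ 31994.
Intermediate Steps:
J = 586/1053 (J = -4688*(-1/8424) = 586/1053 ≈ 0.55651)
(J + 15533) + 16460 = (586/1053 + 15533) + 16460 = 16356835/1053 + 16460 = 33689215/1053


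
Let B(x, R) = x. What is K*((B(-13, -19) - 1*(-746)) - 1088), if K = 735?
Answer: -260925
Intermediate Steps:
K*((B(-13, -19) - 1*(-746)) - 1088) = 735*((-13 - 1*(-746)) - 1088) = 735*((-13 + 746) - 1088) = 735*(733 - 1088) = 735*(-355) = -260925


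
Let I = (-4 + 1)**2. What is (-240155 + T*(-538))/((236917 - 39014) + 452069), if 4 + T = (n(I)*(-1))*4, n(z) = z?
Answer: -218635/649972 ≈ -0.33638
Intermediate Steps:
I = 9 (I = (-3)**2 = 9)
T = -40 (T = -4 + (9*(-1))*4 = -4 - 9*4 = -4 - 36 = -40)
(-240155 + T*(-538))/((236917 - 39014) + 452069) = (-240155 - 40*(-538))/((236917 - 39014) + 452069) = (-240155 + 21520)/(197903 + 452069) = -218635/649972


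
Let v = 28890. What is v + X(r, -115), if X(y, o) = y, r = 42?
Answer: 28932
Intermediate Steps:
v + X(r, -115) = 28890 + 42 = 28932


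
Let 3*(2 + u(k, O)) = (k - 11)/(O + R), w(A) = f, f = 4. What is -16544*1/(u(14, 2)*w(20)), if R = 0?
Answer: 8272/3 ≈ 2757.3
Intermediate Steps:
w(A) = 4
u(k, O) = -2 + (-11 + k)/(3*O) (u(k, O) = -2 + ((k - 11)/(O + 0))/3 = -2 + ((-11 + k)/O)/3 = -2 + (-11 + k)/(3*O))
-16544*1/(u(14, 2)*w(20)) = -16544*3/(2*(-11 + 14 - 6*2)) = -16544*3/(2*(-11 + 14 - 12)) = -16544/(4*((1/3)*(1/2)*(-9))) = -16544/(4*(-3/2)) = -16544/(-6) = -16544*(-1/6) = 8272/3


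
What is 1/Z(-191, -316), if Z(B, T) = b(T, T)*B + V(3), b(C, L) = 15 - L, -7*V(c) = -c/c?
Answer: -7/442546 ≈ -1.5818e-5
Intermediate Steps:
V(c) = 1/7 (V(c) = -(-1)*c/c/7 = -(-1)/7 = -1/7*(-1) = 1/7)
Z(B, T) = 1/7 + B*(15 - T) (Z(B, T) = (15 - T)*B + 1/7 = B*(15 - T) + 1/7 = 1/7 + B*(15 - T))
1/Z(-191, -316) = 1/(1/7 - 1*(-191)*(-15 - 316)) = 1/(1/7 - 1*(-191)*(-331)) = 1/(1/7 - 63221) = 1/(-442546/7) = -7/442546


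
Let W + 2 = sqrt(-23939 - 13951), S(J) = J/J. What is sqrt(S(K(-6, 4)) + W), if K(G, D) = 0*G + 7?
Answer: sqrt(-1 + 3*I*sqrt(4210)) ≈ 9.8401 + 9.8908*I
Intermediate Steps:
K(G, D) = 7 (K(G, D) = 0 + 7 = 7)
S(J) = 1
W = -2 + 3*I*sqrt(4210) (W = -2 + sqrt(-23939 - 13951) = -2 + sqrt(-37890) = -2 + 3*I*sqrt(4210) ≈ -2.0 + 194.65*I)
sqrt(S(K(-6, 4)) + W) = sqrt(1 + (-2 + 3*I*sqrt(4210))) = sqrt(-1 + 3*I*sqrt(4210))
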